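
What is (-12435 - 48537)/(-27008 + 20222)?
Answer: 10162/1131 ≈ 8.9850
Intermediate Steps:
(-12435 - 48537)/(-27008 + 20222) = -60972/(-6786) = -60972*(-1/6786) = 10162/1131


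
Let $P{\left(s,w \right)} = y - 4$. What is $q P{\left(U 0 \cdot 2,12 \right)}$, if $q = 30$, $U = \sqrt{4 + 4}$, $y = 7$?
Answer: $90$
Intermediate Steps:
$U = 2 \sqrt{2}$ ($U = \sqrt{8} = 2 \sqrt{2} \approx 2.8284$)
$P{\left(s,w \right)} = 3$ ($P{\left(s,w \right)} = 7 - 4 = 3$)
$q P{\left(U 0 \cdot 2,12 \right)} = 30 \cdot 3 = 90$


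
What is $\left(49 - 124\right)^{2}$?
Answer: $5625$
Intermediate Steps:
$\left(49 - 124\right)^{2} = \left(-75\right)^{2} = 5625$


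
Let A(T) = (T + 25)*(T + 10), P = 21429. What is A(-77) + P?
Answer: 24913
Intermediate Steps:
A(T) = (10 + T)*(25 + T) (A(T) = (25 + T)*(10 + T) = (10 + T)*(25 + T))
A(-77) + P = (250 + (-77)² + 35*(-77)) + 21429 = (250 + 5929 - 2695) + 21429 = 3484 + 21429 = 24913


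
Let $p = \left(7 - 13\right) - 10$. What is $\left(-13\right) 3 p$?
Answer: $624$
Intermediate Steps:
$p = -16$ ($p = -6 - 10 = -16$)
$\left(-13\right) 3 p = \left(-13\right) 3 \left(-16\right) = \left(-39\right) \left(-16\right) = 624$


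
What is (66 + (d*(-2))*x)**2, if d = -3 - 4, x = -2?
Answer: 1444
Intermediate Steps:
d = -7
(66 + (d*(-2))*x)**2 = (66 - 7*(-2)*(-2))**2 = (66 + 14*(-2))**2 = (66 - 28)**2 = 38**2 = 1444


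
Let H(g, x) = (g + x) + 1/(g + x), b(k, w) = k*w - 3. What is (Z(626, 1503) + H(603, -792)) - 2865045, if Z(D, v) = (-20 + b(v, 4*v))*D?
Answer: 1068545312855/189 ≈ 5.6537e+9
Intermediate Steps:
b(k, w) = -3 + k*w
H(g, x) = g + x + 1/(g + x)
Z(D, v) = D*(-23 + 4*v²) (Z(D, v) = (-20 + (-3 + v*(4*v)))*D = (-20 + (-3 + 4*v²))*D = (-23 + 4*v²)*D = D*(-23 + 4*v²))
(Z(626, 1503) + H(603, -792)) - 2865045 = (626*(-23 + 4*1503²) + (1 + 603² + (-792)² + 2*603*(-792))/(603 - 792)) - 2865045 = (626*(-23 + 4*2259009) + (1 + 363609 + 627264 - 955152)/(-189)) - 2865045 = (626*(-23 + 9036036) - 1/189*35722) - 2865045 = (626*9036013 - 35722/189) - 2865045 = (5656544138 - 35722/189) - 2865045 = 1069086806360/189 - 2865045 = 1068545312855/189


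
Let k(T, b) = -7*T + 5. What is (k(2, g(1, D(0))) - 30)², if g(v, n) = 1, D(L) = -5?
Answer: 1521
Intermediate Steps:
k(T, b) = 5 - 7*T
(k(2, g(1, D(0))) - 30)² = ((5 - 7*2) - 30)² = ((5 - 14) - 30)² = (-9 - 30)² = (-39)² = 1521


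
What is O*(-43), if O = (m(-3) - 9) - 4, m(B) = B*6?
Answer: 1333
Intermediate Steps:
m(B) = 6*B
O = -31 (O = (6*(-3) - 9) - 4 = (-18 - 9) - 4 = -27 - 4 = -31)
O*(-43) = -31*(-43) = 1333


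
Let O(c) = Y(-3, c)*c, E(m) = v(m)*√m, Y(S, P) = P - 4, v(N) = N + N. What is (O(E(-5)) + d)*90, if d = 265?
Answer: -21150 + 3600*I*√5 ≈ -21150.0 + 8049.8*I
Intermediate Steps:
v(N) = 2*N
Y(S, P) = -4 + P
E(m) = 2*m^(3/2) (E(m) = (2*m)*√m = 2*m^(3/2))
O(c) = c*(-4 + c) (O(c) = (-4 + c)*c = c*(-4 + c))
(O(E(-5)) + d)*90 = ((2*(-5)^(3/2))*(-4 + 2*(-5)^(3/2)) + 265)*90 = ((2*(-5*I*√5))*(-4 + 2*(-5*I*√5)) + 265)*90 = ((-10*I*√5)*(-4 - 10*I*√5) + 265)*90 = (-10*I*√5*(-4 - 10*I*√5) + 265)*90 = (265 - 10*I*√5*(-4 - 10*I*√5))*90 = 23850 - 900*I*√5*(-4 - 10*I*√5)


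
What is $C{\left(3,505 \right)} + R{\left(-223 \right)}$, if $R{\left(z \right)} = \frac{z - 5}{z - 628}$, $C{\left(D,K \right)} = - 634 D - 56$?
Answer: $- \frac{1666030}{851} \approx -1957.7$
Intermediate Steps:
$C{\left(D,K \right)} = -56 - 634 D$
$R{\left(z \right)} = \frac{-5 + z}{-628 + z}$
$C{\left(3,505 \right)} + R{\left(-223 \right)} = \left(-56 - 1902\right) + \frac{-5 - 223}{-628 - 223} = \left(-56 - 1902\right) + \frac{1}{-851} \left(-228\right) = -1958 - - \frac{228}{851} = -1958 + \frac{228}{851} = - \frac{1666030}{851}$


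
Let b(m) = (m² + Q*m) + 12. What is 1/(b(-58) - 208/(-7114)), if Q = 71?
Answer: -3557/2639190 ≈ -0.0013478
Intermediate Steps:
b(m) = 12 + m² + 71*m (b(m) = (m² + 71*m) + 12 = 12 + m² + 71*m)
1/(b(-58) - 208/(-7114)) = 1/((12 + (-58)² + 71*(-58)) - 208/(-7114)) = 1/((12 + 3364 - 4118) - 208*(-1/7114)) = 1/(-742 + 104/3557) = 1/(-2639190/3557) = -3557/2639190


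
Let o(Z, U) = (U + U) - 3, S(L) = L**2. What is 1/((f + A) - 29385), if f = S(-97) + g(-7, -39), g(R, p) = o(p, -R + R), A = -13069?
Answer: -1/33048 ≈ -3.0259e-5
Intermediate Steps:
o(Z, U) = -3 + 2*U (o(Z, U) = 2*U - 3 = -3 + 2*U)
g(R, p) = -3 (g(R, p) = -3 + 2*(-R + R) = -3 + 2*0 = -3 + 0 = -3)
f = 9406 (f = (-97)**2 - 3 = 9409 - 3 = 9406)
1/((f + A) - 29385) = 1/((9406 - 13069) - 29385) = 1/(-3663 - 29385) = 1/(-33048) = -1/33048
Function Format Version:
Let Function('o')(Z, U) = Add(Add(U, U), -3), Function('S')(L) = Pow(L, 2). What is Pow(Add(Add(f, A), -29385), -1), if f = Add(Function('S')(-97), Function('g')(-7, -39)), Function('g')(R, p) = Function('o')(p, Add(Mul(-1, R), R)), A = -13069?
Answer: Rational(-1, 33048) ≈ -3.0259e-5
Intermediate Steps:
Function('o')(Z, U) = Add(-3, Mul(2, U)) (Function('o')(Z, U) = Add(Mul(2, U), -3) = Add(-3, Mul(2, U)))
Function('g')(R, p) = -3 (Function('g')(R, p) = Add(-3, Mul(2, Add(Mul(-1, R), R))) = Add(-3, Mul(2, 0)) = Add(-3, 0) = -3)
f = 9406 (f = Add(Pow(-97, 2), -3) = Add(9409, -3) = 9406)
Pow(Add(Add(f, A), -29385), -1) = Pow(Add(Add(9406, -13069), -29385), -1) = Pow(Add(-3663, -29385), -1) = Pow(-33048, -1) = Rational(-1, 33048)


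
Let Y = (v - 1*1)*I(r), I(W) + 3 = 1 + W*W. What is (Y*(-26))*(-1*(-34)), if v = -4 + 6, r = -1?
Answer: 884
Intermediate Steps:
v = 2
I(W) = -2 + W² (I(W) = -3 + (1 + W*W) = -3 + (1 + W²) = -2 + W²)
Y = -1 (Y = (2 - 1*1)*(-2 + (-1)²) = (2 - 1)*(-2 + 1) = 1*(-1) = -1)
(Y*(-26))*(-1*(-34)) = (-1*(-26))*(-1*(-34)) = 26*34 = 884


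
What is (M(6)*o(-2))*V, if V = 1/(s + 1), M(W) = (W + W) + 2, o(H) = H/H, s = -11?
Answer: -7/5 ≈ -1.4000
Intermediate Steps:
o(H) = 1
M(W) = 2 + 2*W (M(W) = 2*W + 2 = 2 + 2*W)
V = -⅒ (V = 1/(-11 + 1) = 1/(-10) = -⅒ ≈ -0.10000)
(M(6)*o(-2))*V = ((2 + 2*6)*1)*(-⅒) = ((2 + 12)*1)*(-⅒) = (14*1)*(-⅒) = 14*(-⅒) = -7/5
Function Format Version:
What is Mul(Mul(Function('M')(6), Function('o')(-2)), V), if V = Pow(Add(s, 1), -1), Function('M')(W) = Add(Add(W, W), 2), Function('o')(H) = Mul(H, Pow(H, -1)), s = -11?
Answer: Rational(-7, 5) ≈ -1.4000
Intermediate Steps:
Function('o')(H) = 1
Function('M')(W) = Add(2, Mul(2, W)) (Function('M')(W) = Add(Mul(2, W), 2) = Add(2, Mul(2, W)))
V = Rational(-1, 10) (V = Pow(Add(-11, 1), -1) = Pow(-10, -1) = Rational(-1, 10) ≈ -0.10000)
Mul(Mul(Function('M')(6), Function('o')(-2)), V) = Mul(Mul(Add(2, Mul(2, 6)), 1), Rational(-1, 10)) = Mul(Mul(Add(2, 12), 1), Rational(-1, 10)) = Mul(Mul(14, 1), Rational(-1, 10)) = Mul(14, Rational(-1, 10)) = Rational(-7, 5)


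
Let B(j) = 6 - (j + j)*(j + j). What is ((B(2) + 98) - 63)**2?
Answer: 625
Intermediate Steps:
B(j) = 6 - 4*j**2 (B(j) = 6 - 2*j*2*j = 6 - 4*j**2)
((B(2) + 98) - 63)**2 = (((6 - 4*2**2) + 98) - 63)**2 = (((6 - 4*4) + 98) - 63)**2 = (((6 - 16) + 98) - 63)**2 = ((-10 + 98) - 63)**2 = (88 - 63)**2 = 25**2 = 625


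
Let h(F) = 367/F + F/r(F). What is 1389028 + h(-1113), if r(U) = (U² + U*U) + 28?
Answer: 547183828717619/393932994 ≈ 1.3890e+6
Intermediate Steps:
r(U) = 28 + 2*U² (r(U) = (U² + U²) + 28 = 2*U² + 28 = 28 + 2*U²)
h(F) = 367/F + F/(28 + 2*F²)
1389028 + h(-1113) = 1389028 + (7/2)*(1468 + 105*(-1113)²)/(-1113*(14 + (-1113)²)) = 1389028 + (7/2)*(-1/1113)*(1468 + 105*1238769)/(14 + 1238769) = 1389028 + (7/2)*(-1/1113)*(1468 + 130070745)/1238783 = 1389028 + (7/2)*(-1/1113)*(1/1238783)*130072213 = 1389028 - 130072213/393932994 = 547183828717619/393932994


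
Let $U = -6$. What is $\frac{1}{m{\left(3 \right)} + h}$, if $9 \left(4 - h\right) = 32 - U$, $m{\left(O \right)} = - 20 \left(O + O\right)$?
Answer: $- \frac{9}{1082} \approx -0.0083179$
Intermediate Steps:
$m{\left(O \right)} = - 40 O$ ($m{\left(O \right)} = - 20 \cdot 2 O = - 40 O$)
$h = - \frac{2}{9}$ ($h = 4 - \frac{32 - -6}{9} = 4 - \frac{32 + 6}{9} = 4 - \frac{38}{9} = - \frac{2}{9} \approx -0.22222$)
$\frac{1}{m{\left(3 \right)} + h} = \frac{1}{\left(-40\right) 3 - \frac{2}{9}} = \frac{1}{-120 - \frac{2}{9}} = \frac{1}{- \frac{1082}{9}} = - \frac{9}{1082}$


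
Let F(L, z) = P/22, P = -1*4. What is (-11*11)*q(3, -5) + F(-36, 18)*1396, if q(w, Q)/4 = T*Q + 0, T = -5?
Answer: -135892/11 ≈ -12354.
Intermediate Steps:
P = -4
q(w, Q) = -20*Q (q(w, Q) = 4*(-5*Q + 0) = 4*(-5*Q) = -20*Q)
F(L, z) = -2/11 (F(L, z) = -4/22 = -4*1/22 = -2/11)
(-11*11)*q(3, -5) + F(-36, 18)*1396 = (-11*11)*(-20*(-5)) - 2/11*1396 = -121*100 - 2792/11 = -12100 - 2792/11 = -135892/11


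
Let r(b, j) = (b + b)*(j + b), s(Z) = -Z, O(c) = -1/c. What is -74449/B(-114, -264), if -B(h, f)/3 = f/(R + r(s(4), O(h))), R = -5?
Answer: -114279215/45144 ≈ -2531.4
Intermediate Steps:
r(b, j) = 2*b*(b + j) (r(b, j) = (2*b)*(b + j) = 2*b*(b + j))
B(h, f) = -3*f/(27 + 8/h) (B(h, f) = -3*f/(-5 + 2*(-1*4)*(-1*4 - 1/h)) = -3*f/(-5 + 2*(-4)*(-4 - 1/h)) = -3*f/(-5 + (32 + 8/h)) = -3*f/(27 + 8/h))
-74449/B(-114, -264) = -74449/((-3*(-264)*(-114)/(8 + 27*(-114)))) = -74449/((-3*(-264)*(-114)/(8 - 3078))) = -74449/((-3*(-264)*(-114)/(-3070))) = -74449/((-3*(-264)*(-114)*(-1/3070))) = -74449/45144/1535 = -74449*1535/45144 = -114279215/45144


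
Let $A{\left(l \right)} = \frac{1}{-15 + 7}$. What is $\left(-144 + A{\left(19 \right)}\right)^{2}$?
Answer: $\frac{1329409}{64} \approx 20772.0$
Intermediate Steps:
$A{\left(l \right)} = - \frac{1}{8}$ ($A{\left(l \right)} = \frac{1}{-8} = - \frac{1}{8}$)
$\left(-144 + A{\left(19 \right)}\right)^{2} = \left(-144 - \frac{1}{8}\right)^{2} = \left(- \frac{1153}{8}\right)^{2} = \frac{1329409}{64}$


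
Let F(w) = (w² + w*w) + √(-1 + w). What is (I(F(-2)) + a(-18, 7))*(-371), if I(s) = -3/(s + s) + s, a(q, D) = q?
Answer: 371*(-169*I + 4*√3)/(2*(√3 - 8*I)) ≈ 3776.4 - 656.98*I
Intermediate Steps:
F(w) = √(-1 + w) + 2*w² (F(w) = (w² + w²) + √(-1 + w) = 2*w² + √(-1 + w) = √(-1 + w) + 2*w²)
I(s) = s - 3/(2*s) (I(s) = -3*1/(2*s) + s = -3/(2*s) + s = s - 3/(2*s))
(I(F(-2)) + a(-18, 7))*(-371) = (((√(-1 - 2) + 2*(-2)²) - 3/(2*(√(-1 - 2) + 2*(-2)²))) - 18)*(-371) = (((√(-3) + 2*4) - 3/(2*(√(-3) + 2*4))) - 18)*(-371) = (((I*√3 + 8) - 3/(2*(I*√3 + 8))) - 18)*(-371) = (((8 + I*√3) - 3/(2*(8 + I*√3))) - 18)*(-371) = ((8 - 3/(2*(8 + I*√3)) + I*√3) - 18)*(-371) = (-10 - 3/(2*(8 + I*√3)) + I*√3)*(-371) = 3710 + 1113/(2*(8 + I*√3)) - 371*I*√3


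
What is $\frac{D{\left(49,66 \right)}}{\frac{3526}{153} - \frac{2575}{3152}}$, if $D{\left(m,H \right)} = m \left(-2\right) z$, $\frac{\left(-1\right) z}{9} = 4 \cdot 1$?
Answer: $\frac{1701399168}{10719977} \approx 158.71$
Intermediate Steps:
$z = -36$ ($z = - 9 \cdot 4 \cdot 1 = \left(-9\right) 4 = -36$)
$D{\left(m,H \right)} = 72 m$ ($D{\left(m,H \right)} = m \left(-2\right) \left(-36\right) = - 2 m \left(-36\right) = 72 m$)
$\frac{D{\left(49,66 \right)}}{\frac{3526}{153} - \frac{2575}{3152}} = \frac{72 \cdot 49}{\frac{3526}{153} - \frac{2575}{3152}} = \frac{3528}{3526 \cdot \frac{1}{153} - \frac{2575}{3152}} = \frac{3528}{\frac{3526}{153} - \frac{2575}{3152}} = \frac{3528}{\frac{10719977}{482256}} = 3528 \cdot \frac{482256}{10719977} = \frac{1701399168}{10719977}$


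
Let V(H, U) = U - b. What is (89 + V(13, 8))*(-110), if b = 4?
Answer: -10230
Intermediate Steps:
V(H, U) = -4 + U (V(H, U) = U - 1*4 = U - 4 = -4 + U)
(89 + V(13, 8))*(-110) = (89 + (-4 + 8))*(-110) = (89 + 4)*(-110) = 93*(-110) = -10230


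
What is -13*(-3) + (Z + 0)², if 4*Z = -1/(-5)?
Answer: 15601/400 ≈ 39.003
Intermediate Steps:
Z = 1/20 (Z = (-1/(-5))/4 = (-1*(-⅕))/4 = (¼)*(⅕) = 1/20 ≈ 0.050000)
-13*(-3) + (Z + 0)² = -13*(-3) + (1/20 + 0)² = 39 + (1/20)² = 39 + 1/400 = 15601/400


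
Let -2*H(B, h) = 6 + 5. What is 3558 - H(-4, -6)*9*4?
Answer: 3756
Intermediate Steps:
H(B, h) = -11/2 (H(B, h) = -(6 + 5)/2 = -½*11 = -11/2)
3558 - H(-4, -6)*9*4 = 3558 - (-11)*9*4/2 = 3558 - (-11)*36/2 = 3558 - 1*(-198) = 3558 + 198 = 3756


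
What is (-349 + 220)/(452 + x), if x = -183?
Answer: -129/269 ≈ -0.47955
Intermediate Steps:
(-349 + 220)/(452 + x) = (-349 + 220)/(452 - 183) = -129/269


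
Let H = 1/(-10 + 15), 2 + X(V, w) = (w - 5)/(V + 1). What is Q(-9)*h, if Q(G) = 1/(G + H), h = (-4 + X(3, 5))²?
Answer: -45/11 ≈ -4.0909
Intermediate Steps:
X(V, w) = -2 + (-5 + w)/(1 + V) (X(V, w) = -2 + (w - 5)/(V + 1) = -2 + (-5 + w)/(1 + V))
h = 36 (h = (-4 + (-7 + 5 - 2*3)/(1 + 3))² = (-4 + (-7 + 5 - 6)/4)² = (-4 + (¼)*(-8))² = (-4 - 2)² = (-6)² = 36)
H = ⅕ (H = 1/5 = ⅕ ≈ 0.20000)
Q(G) = 1/(⅕ + G) (Q(G) = 1/(G + ⅕) = 1/(⅕ + G))
Q(-9)*h = (5/(1 + 5*(-9)))*36 = (5/(1 - 45))*36 = (5/(-44))*36 = (5*(-1/44))*36 = -5/44*36 = -45/11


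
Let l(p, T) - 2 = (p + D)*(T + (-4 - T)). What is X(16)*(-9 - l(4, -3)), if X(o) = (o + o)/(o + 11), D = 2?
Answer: 416/27 ≈ 15.407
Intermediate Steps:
l(p, T) = -6 - 4*p (l(p, T) = 2 + (p + 2)*(T + (-4 - T)) = 2 + (2 + p)*(-4) = 2 + (-8 - 4*p) = -6 - 4*p)
X(o) = 2*o/(11 + o) (X(o) = (2*o)/(11 + o) = 2*o/(11 + o))
X(16)*(-9 - l(4, -3)) = (2*16/(11 + 16))*(-9 - (-6 - 4*4)) = (2*16/27)*(-9 - (-6 - 16)) = (2*16*(1/27))*(-9 - 1*(-22)) = 32*(-9 + 22)/27 = (32/27)*13 = 416/27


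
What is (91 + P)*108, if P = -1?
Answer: 9720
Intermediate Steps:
(91 + P)*108 = (91 - 1)*108 = 90*108 = 9720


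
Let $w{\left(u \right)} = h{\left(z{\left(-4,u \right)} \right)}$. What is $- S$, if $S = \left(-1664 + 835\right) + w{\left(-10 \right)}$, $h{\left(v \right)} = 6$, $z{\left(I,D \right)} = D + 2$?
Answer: $823$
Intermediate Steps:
$z{\left(I,D \right)} = 2 + D$
$w{\left(u \right)} = 6$
$S = -823$ ($S = \left(-1664 + 835\right) + 6 = -829 + 6 = -823$)
$- S = \left(-1\right) \left(-823\right) = 823$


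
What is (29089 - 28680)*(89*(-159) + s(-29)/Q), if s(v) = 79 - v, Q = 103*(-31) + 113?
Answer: -4456585473/770 ≈ -5.7878e+6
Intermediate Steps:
Q = -3080 (Q = -3193 + 113 = -3080)
(29089 - 28680)*(89*(-159) + s(-29)/Q) = (29089 - 28680)*(89*(-159) + (79 - 1*(-29))/(-3080)) = 409*(-14151 + (79 + 29)*(-1/3080)) = 409*(-14151 + 108*(-1/3080)) = 409*(-14151 - 27/770) = 409*(-10896297/770) = -4456585473/770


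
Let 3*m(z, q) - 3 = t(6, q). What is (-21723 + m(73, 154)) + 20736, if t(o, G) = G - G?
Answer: -986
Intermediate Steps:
t(o, G) = 0
m(z, q) = 1 (m(z, q) = 1 + (1/3)*0 = 1 + 0 = 1)
(-21723 + m(73, 154)) + 20736 = (-21723 + 1) + 20736 = -21722 + 20736 = -986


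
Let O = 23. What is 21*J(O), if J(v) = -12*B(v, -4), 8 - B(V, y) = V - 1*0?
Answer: 3780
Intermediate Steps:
B(V, y) = 8 - V (B(V, y) = 8 - (V - 1*0) = 8 - (V + 0) = 8 - V)
J(v) = -96 + 12*v (J(v) = -12*(8 - v) = -96 + 12*v)
21*J(O) = 21*(-96 + 12*23) = 21*(-96 + 276) = 21*180 = 3780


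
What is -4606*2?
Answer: -9212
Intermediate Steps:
-4606*2 = -9212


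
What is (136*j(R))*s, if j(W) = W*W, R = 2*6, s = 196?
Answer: 3838464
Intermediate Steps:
R = 12
j(W) = W²
(136*j(R))*s = (136*12²)*196 = (136*144)*196 = 19584*196 = 3838464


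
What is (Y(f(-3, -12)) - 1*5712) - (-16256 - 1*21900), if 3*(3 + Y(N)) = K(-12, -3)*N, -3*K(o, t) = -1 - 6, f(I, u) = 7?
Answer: 292018/9 ≈ 32446.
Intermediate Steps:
K(o, t) = 7/3 (K(o, t) = -(-1 - 6)/3 = -⅓*(-7) = 7/3)
Y(N) = -3 + 7*N/9 (Y(N) = -3 + (7*N/3)/3 = -3 + 7*N/9)
(Y(f(-3, -12)) - 1*5712) - (-16256 - 1*21900) = ((-3 + (7/9)*7) - 1*5712) - (-16256 - 1*21900) = ((-3 + 49/9) - 5712) - (-16256 - 21900) = (22/9 - 5712) - 1*(-38156) = -51386/9 + 38156 = 292018/9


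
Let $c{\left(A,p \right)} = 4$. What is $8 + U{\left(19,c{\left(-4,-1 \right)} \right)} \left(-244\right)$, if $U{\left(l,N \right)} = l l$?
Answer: $-88076$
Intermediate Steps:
$U{\left(l,N \right)} = l^{2}$
$8 + U{\left(19,c{\left(-4,-1 \right)} \right)} \left(-244\right) = 8 + 19^{2} \left(-244\right) = 8 + 361 \left(-244\right) = 8 - 88084 = -88076$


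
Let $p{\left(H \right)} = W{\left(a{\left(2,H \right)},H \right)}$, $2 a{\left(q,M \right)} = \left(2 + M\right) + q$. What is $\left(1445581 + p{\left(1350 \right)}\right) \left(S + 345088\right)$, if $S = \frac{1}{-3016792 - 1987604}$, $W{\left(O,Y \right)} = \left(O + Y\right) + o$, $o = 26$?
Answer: $\frac{1250000839824974999}{2502198} \approx 4.9956 \cdot 10^{11}$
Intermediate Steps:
$a{\left(q,M \right)} = 1 + \frac{M}{2} + \frac{q}{2}$ ($a{\left(q,M \right)} = \frac{\left(2 + M\right) + q}{2} = \frac{2 + M + q}{2} = 1 + \frac{M}{2} + \frac{q}{2}$)
$W{\left(O,Y \right)} = 26 + O + Y$ ($W{\left(O,Y \right)} = \left(O + Y\right) + 26 = 26 + O + Y$)
$p{\left(H \right)} = 28 + \frac{3 H}{2}$ ($p{\left(H \right)} = 26 + \left(1 + \frac{H}{2} + \frac{1}{2} \cdot 2\right) + H = 26 + \left(1 + \frac{H}{2} + 1\right) + H = 26 + \left(2 + \frac{H}{2}\right) + H = 28 + \frac{3 H}{2}$)
$S = - \frac{1}{5004396}$ ($S = \frac{1}{-5004396} = - \frac{1}{5004396} \approx -1.9982 \cdot 10^{-7}$)
$\left(1445581 + p{\left(1350 \right)}\right) \left(S + 345088\right) = \left(1445581 + \left(28 + \frac{3}{2} \cdot 1350\right)\right) \left(- \frac{1}{5004396} + 345088\right) = \left(1445581 + \left(28 + 2025\right)\right) \frac{1726957006847}{5004396} = \left(1445581 + 2053\right) \frac{1726957006847}{5004396} = 1447634 \cdot \frac{1726957006847}{5004396} = \frac{1250000839824974999}{2502198}$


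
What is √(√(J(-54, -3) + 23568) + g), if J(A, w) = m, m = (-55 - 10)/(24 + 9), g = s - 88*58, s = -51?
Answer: √(-5613795 + 231*√523743)/33 ≈ 70.721*I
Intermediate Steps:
g = -5155 (g = -51 - 88*58 = -51 - 5104 = -5155)
m = -65/33 ≈ -1.9697
J(A, w) = -65/33
√(√(J(-54, -3) + 23568) + g) = √(√(-65/33 + 23568) - 5155) = √(√(777679/33) - 5155) = √(7*√523743/33 - 5155) = √(-5155 + 7*√523743/33)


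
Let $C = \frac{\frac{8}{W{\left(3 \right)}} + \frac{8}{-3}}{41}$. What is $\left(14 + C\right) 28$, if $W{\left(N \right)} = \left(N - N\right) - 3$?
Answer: $\frac{47768}{123} \approx 388.36$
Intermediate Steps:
$W{\left(N \right)} = -3$ ($W{\left(N \right)} = 0 - 3 = -3$)
$C = - \frac{16}{123}$ ($C = \frac{\frac{8}{-3} + \frac{8}{-3}}{41} = \left(8 \left(- \frac{1}{3}\right) + 8 \left(- \frac{1}{3}\right)\right) \frac{1}{41} = \left(- \frac{8}{3} - \frac{8}{3}\right) \frac{1}{41} = \left(- \frac{16}{3}\right) \frac{1}{41} = - \frac{16}{123} \approx -0.13008$)
$\left(14 + C\right) 28 = \left(14 - \frac{16}{123}\right) 28 = \frac{1706}{123} \cdot 28 = \frac{47768}{123}$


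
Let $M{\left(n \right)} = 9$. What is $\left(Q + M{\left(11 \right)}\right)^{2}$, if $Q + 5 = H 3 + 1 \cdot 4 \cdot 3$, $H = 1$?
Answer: $361$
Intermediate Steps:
$Q = 10$ ($Q = -5 + \left(1 \cdot 3 + 1 \cdot 4 \cdot 3\right) = -5 + \left(3 + 4 \cdot 3\right) = -5 + \left(3 + 12\right) = -5 + 15 = 10$)
$\left(Q + M{\left(11 \right)}\right)^{2} = \left(10 + 9\right)^{2} = 19^{2} = 361$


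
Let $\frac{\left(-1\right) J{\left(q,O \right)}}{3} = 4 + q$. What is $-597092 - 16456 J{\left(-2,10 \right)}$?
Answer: $-498356$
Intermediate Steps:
$J{\left(q,O \right)} = -12 - 3 q$ ($J{\left(q,O \right)} = - 3 \left(4 + q\right) = -12 - 3 q$)
$-597092 - 16456 J{\left(-2,10 \right)} = -597092 - 16456 \left(-12 - -6\right) = -597092 - 16456 \left(-12 + 6\right) = -597092 - -98736 = -597092 + 98736 = -498356$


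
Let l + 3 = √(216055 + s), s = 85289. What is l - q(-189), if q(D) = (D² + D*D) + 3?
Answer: -71448 + 4*√18834 ≈ -70899.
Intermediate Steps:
q(D) = 3 + 2*D² (q(D) = (D² + D²) + 3 = 2*D² + 3 = 3 + 2*D²)
l = -3 + 4*√18834 (l = -3 + √(216055 + 85289) = -3 + √301344 = -3 + 4*√18834 ≈ 545.95)
l - q(-189) = (-3 + 4*√18834) - (3 + 2*(-189)²) = (-3 + 4*√18834) - (3 + 2*35721) = (-3 + 4*√18834) - (3 + 71442) = (-3 + 4*√18834) - 1*71445 = (-3 + 4*√18834) - 71445 = -71448 + 4*√18834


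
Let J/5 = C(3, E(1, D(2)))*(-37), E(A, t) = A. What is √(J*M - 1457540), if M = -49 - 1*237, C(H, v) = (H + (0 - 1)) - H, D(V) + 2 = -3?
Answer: 5*I*√60418 ≈ 1229.0*I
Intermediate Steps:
D(V) = -5 (D(V) = -2 - 3 = -5)
C(H, v) = -1 (C(H, v) = (H - 1) - H = (-1 + H) - H = -1)
M = -286 (M = -49 - 237 = -286)
J = 185 (J = 5*(-1*(-37)) = 5*37 = 185)
√(J*M - 1457540) = √(185*(-286) - 1457540) = √(-52910 - 1457540) = √(-1510450) = 5*I*√60418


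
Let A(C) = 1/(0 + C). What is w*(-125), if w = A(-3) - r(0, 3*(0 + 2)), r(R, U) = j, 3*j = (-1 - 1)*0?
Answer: 125/3 ≈ 41.667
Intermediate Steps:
j = 0 (j = ((-1 - 1)*0)/3 = (-2*0)/3 = (⅓)*0 = 0)
A(C) = 1/C
r(R, U) = 0
w = -⅓ (w = 1/(-3) - 1*0 = -⅓ + 0 = -⅓ ≈ -0.33333)
w*(-125) = -⅓*(-125) = 125/3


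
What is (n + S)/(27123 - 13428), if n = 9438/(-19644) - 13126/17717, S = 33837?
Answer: 654219946327/264794915770 ≈ 2.4707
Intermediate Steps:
n = -70843365/58005458 (n = 9438*(-1/19644) - 13126*1/17717 = -1573/3274 - 13126/17717 = -70843365/58005458 ≈ -1.2213)
(n + S)/(27123 - 13428) = (-70843365/58005458 + 33837)/(27123 - 13428) = (1962659838981/58005458)/13695 = (1962659838981/58005458)*(1/13695) = 654219946327/264794915770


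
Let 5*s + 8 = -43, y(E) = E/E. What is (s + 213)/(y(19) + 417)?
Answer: 507/1045 ≈ 0.48517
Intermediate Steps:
y(E) = 1
s = -51/5 (s = -8/5 + (1/5)*(-43) = -8/5 - 43/5 = -51/5 ≈ -10.200)
(s + 213)/(y(19) + 417) = (-51/5 + 213)/(1 + 417) = (1014/5)/418 = (1/418)*(1014/5) = 507/1045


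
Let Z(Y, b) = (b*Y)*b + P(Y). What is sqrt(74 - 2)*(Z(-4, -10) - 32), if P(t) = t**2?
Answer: -2496*sqrt(2) ≈ -3529.9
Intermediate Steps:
Z(Y, b) = Y**2 + Y*b**2 (Z(Y, b) = (b*Y)*b + Y**2 = (Y*b)*b + Y**2 = Y*b**2 + Y**2 = Y**2 + Y*b**2)
sqrt(74 - 2)*(Z(-4, -10) - 32) = sqrt(74 - 2)*(-4*(-4 + (-10)**2) - 32) = sqrt(72)*(-4*(-4 + 100) - 32) = (6*sqrt(2))*(-4*96 - 32) = (6*sqrt(2))*(-384 - 32) = (6*sqrt(2))*(-416) = -2496*sqrt(2)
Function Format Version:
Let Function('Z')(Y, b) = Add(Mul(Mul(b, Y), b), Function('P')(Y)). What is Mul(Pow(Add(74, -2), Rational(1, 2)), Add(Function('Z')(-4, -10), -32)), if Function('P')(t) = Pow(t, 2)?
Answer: Mul(-2496, Pow(2, Rational(1, 2))) ≈ -3529.9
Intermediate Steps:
Function('Z')(Y, b) = Add(Pow(Y, 2), Mul(Y, Pow(b, 2))) (Function('Z')(Y, b) = Add(Mul(Mul(b, Y), b), Pow(Y, 2)) = Add(Mul(Mul(Y, b), b), Pow(Y, 2)) = Add(Mul(Y, Pow(b, 2)), Pow(Y, 2)) = Add(Pow(Y, 2), Mul(Y, Pow(b, 2))))
Mul(Pow(Add(74, -2), Rational(1, 2)), Add(Function('Z')(-4, -10), -32)) = Mul(Pow(Add(74, -2), Rational(1, 2)), Add(Mul(-4, Add(-4, Pow(-10, 2))), -32)) = Mul(Pow(72, Rational(1, 2)), Add(Mul(-4, Add(-4, 100)), -32)) = Mul(Mul(6, Pow(2, Rational(1, 2))), Add(Mul(-4, 96), -32)) = Mul(Mul(6, Pow(2, Rational(1, 2))), Add(-384, -32)) = Mul(Mul(6, Pow(2, Rational(1, 2))), -416) = Mul(-2496, Pow(2, Rational(1, 2)))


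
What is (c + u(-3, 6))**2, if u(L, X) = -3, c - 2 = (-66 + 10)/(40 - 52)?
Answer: 121/9 ≈ 13.444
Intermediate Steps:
c = 20/3 (c = 2 + (-66 + 10)/(40 - 52) = 2 - 56/(-12) = 2 - 56*(-1/12) = 2 + 14/3 = 20/3 ≈ 6.6667)
(c + u(-3, 6))**2 = (20/3 - 3)**2 = (11/3)**2 = 121/9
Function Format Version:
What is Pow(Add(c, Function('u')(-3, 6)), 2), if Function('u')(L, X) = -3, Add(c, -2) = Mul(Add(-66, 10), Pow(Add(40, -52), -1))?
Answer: Rational(121, 9) ≈ 13.444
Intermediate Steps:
c = Rational(20, 3) (c = Add(2, Mul(Add(-66, 10), Pow(Add(40, -52), -1))) = Add(2, Mul(-56, Pow(-12, -1))) = Add(2, Mul(-56, Rational(-1, 12))) = Add(2, Rational(14, 3)) = Rational(20, 3) ≈ 6.6667)
Pow(Add(c, Function('u')(-3, 6)), 2) = Pow(Add(Rational(20, 3), -3), 2) = Pow(Rational(11, 3), 2) = Rational(121, 9)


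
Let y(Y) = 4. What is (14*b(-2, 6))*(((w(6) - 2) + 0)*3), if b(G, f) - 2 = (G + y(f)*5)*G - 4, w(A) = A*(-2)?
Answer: 22344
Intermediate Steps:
w(A) = -2*A
b(G, f) = -2 + G*(20 + G) (b(G, f) = 2 + ((G + 4*5)*G - 4) = 2 + ((G + 20)*G - 4) = 2 + ((20 + G)*G - 4) = 2 + (G*(20 + G) - 4) = 2 + (-4 + G*(20 + G)) = -2 + G*(20 + G))
(14*b(-2, 6))*(((w(6) - 2) + 0)*3) = (14*(-2 + (-2)² + 20*(-2)))*(((-2*6 - 2) + 0)*3) = (14*(-2 + 4 - 40))*(((-12 - 2) + 0)*3) = (14*(-38))*((-14 + 0)*3) = -(-7448)*3 = -532*(-42) = 22344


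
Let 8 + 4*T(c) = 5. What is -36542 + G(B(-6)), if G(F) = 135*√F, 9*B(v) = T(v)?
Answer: -36542 + 45*I*√3/2 ≈ -36542.0 + 38.971*I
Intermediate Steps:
T(c) = -¾ (T(c) = -2 + (¼)*5 = -2 + 5/4 = -¾)
B(v) = -1/12 (B(v) = (⅑)*(-¾) = -1/12)
-36542 + G(B(-6)) = -36542 + 135*√(-1/12) = -36542 + 135*(I*√3/6) = -36542 + 45*I*√3/2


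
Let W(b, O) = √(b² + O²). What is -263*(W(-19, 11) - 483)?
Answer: 127029 - 263*√482 ≈ 1.2126e+5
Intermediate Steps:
W(b, O) = √(O² + b²)
-263*(W(-19, 11) - 483) = -263*(√(11² + (-19)²) - 483) = -263*(√(121 + 361) - 483) = -263*(√482 - 483) = -263*(-483 + √482) = 127029 - 263*√482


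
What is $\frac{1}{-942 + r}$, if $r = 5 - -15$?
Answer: $- \frac{1}{922} \approx -0.0010846$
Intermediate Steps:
$r = 20$ ($r = 5 + 15 = 20$)
$\frac{1}{-942 + r} = \frac{1}{-942 + 20} = \frac{1}{-922} = - \frac{1}{922}$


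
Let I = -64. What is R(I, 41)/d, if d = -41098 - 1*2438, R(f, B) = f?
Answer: 4/2721 ≈ 0.0014700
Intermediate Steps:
d = -43536 (d = -41098 - 2438 = -43536)
R(I, 41)/d = -64/(-43536) = -64*(-1/43536) = 4/2721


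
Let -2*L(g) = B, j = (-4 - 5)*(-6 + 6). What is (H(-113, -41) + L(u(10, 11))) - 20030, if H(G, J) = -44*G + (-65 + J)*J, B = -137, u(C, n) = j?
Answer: -21287/2 ≈ -10644.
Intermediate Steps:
j = 0 (j = -9*0 = 0)
u(C, n) = 0
L(g) = 137/2 (L(g) = -½*(-137) = 137/2)
H(G, J) = -44*G + J*(-65 + J)
(H(-113, -41) + L(u(10, 11))) - 20030 = (((-41)² - 65*(-41) - 44*(-113)) + 137/2) - 20030 = ((1681 + 2665 + 4972) + 137/2) - 20030 = (9318 + 137/2) - 20030 = 18773/2 - 20030 = -21287/2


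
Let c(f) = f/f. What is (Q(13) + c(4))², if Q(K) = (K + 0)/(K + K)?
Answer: 9/4 ≈ 2.2500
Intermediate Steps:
Q(K) = ½ (Q(K) = K/((2*K)) = K*(1/(2*K)) = ½)
c(f) = 1
(Q(13) + c(4))² = (½ + 1)² = (3/2)² = 9/4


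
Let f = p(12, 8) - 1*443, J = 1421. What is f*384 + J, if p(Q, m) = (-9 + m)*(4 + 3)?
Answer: -171379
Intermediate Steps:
p(Q, m) = -63 + 7*m (p(Q, m) = (-9 + m)*7 = -63 + 7*m)
f = -450 (f = (-63 + 7*8) - 1*443 = (-63 + 56) - 443 = -7 - 443 = -450)
f*384 + J = -450*384 + 1421 = -172800 + 1421 = -171379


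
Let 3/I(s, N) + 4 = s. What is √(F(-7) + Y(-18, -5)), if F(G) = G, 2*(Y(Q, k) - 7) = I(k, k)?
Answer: I*√6/6 ≈ 0.40825*I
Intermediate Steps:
I(s, N) = 3/(-4 + s)
Y(Q, k) = 7 + 3/(2*(-4 + k)) (Y(Q, k) = 7 + (3/(-4 + k))/2 = 7 + 3/(2*(-4 + k)))
√(F(-7) + Y(-18, -5)) = √(-7 + (-53 + 14*(-5))/(2*(-4 - 5))) = √(-7 + (½)*(-53 - 70)/(-9)) = √(-7 + (½)*(-⅑)*(-123)) = √(-7 + 41/6) = √(-⅙) = I*√6/6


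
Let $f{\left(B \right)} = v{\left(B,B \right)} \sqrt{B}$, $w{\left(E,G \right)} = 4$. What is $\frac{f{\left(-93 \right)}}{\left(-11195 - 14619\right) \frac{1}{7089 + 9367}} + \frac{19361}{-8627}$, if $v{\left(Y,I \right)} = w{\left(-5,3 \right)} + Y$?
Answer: $- \frac{19361}{8627} + \frac{732292 i \sqrt{93}}{12907} \approx -2.2442 + 547.14 i$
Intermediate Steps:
$v{\left(Y,I \right)} = 4 + Y$
$f{\left(B \right)} = \sqrt{B} \left(4 + B\right)$ ($f{\left(B \right)} = \left(4 + B\right) \sqrt{B} = \sqrt{B} \left(4 + B\right)$)
$\frac{f{\left(-93 \right)}}{\left(-11195 - 14619\right) \frac{1}{7089 + 9367}} + \frac{19361}{-8627} = \frac{\sqrt{-93} \left(4 - 93\right)}{\left(-11195 - 14619\right) \frac{1}{7089 + 9367}} + \frac{19361}{-8627} = \frac{i \sqrt{93} \left(-89\right)}{\left(-25814\right) \frac{1}{16456}} + 19361 \left(- \frac{1}{8627}\right) = \frac{\left(-89\right) i \sqrt{93}}{\left(-25814\right) \frac{1}{16456}} - \frac{19361}{8627} = \frac{\left(-89\right) i \sqrt{93}}{- \frac{12907}{8228}} - \frac{19361}{8627} = - 89 i \sqrt{93} \left(- \frac{8228}{12907}\right) - \frac{19361}{8627} = \frac{732292 i \sqrt{93}}{12907} - \frac{19361}{8627} = - \frac{19361}{8627} + \frac{732292 i \sqrt{93}}{12907}$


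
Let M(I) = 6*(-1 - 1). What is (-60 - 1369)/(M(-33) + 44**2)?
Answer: -1429/1924 ≈ -0.74272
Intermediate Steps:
M(I) = -12 (M(I) = 6*(-2) = -12)
(-60 - 1369)/(M(-33) + 44**2) = (-60 - 1369)/(-12 + 44**2) = -1429/(-12 + 1936) = -1429/1924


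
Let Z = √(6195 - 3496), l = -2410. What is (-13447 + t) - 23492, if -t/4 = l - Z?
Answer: -27299 + 4*√2699 ≈ -27091.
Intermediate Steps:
Z = √2699 ≈ 51.952
t = 9640 + 4*√2699 (t = -4*(-2410 - √2699) = 9640 + 4*√2699 ≈ 9847.8)
(-13447 + t) - 23492 = (-13447 + (9640 + 4*√2699)) - 23492 = (-3807 + 4*√2699) - 23492 = -27299 + 4*√2699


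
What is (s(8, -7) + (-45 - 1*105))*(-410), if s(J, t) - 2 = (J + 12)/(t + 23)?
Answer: 120335/2 ≈ 60168.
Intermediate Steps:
s(J, t) = 2 + (12 + J)/(23 + t) (s(J, t) = 2 + (J + 12)/(t + 23) = 2 + (12 + J)/(23 + t))
(s(8, -7) + (-45 - 1*105))*(-410) = ((58 + 8 + 2*(-7))/(23 - 7) + (-45 - 1*105))*(-410) = ((58 + 8 - 14)/16 + (-45 - 105))*(-410) = ((1/16)*52 - 150)*(-410) = (13/4 - 150)*(-410) = -587/4*(-410) = 120335/2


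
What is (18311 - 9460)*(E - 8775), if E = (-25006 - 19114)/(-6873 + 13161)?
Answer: -61095487915/786 ≈ -7.7730e+7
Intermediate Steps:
E = -5515/786 (E = -44120/6288 = -44120*1/6288 = -5515/786 ≈ -7.0165)
(18311 - 9460)*(E - 8775) = (18311 - 9460)*(-5515/786 - 8775) = 8851*(-6902665/786) = -61095487915/786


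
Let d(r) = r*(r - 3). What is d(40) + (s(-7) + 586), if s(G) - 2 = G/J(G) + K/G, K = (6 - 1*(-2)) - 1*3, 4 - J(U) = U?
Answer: 159132/77 ≈ 2066.6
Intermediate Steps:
J(U) = 4 - U
K = 5 (K = (6 + 2) - 3 = 8 - 3 = 5)
s(G) = 2 + 5/G + G/(4 - G) (s(G) = 2 + (G/(4 - G) + 5/G) = 2 + (5/G + G/(4 - G)) = 2 + 5/G + G/(4 - G))
d(r) = r*(-3 + r)
d(40) + (s(-7) + 586) = 40*(-3 + 40) + ((-20 + (-7)² - 3*(-7))/((-7)*(-4 - 7)) + 586) = 40*37 + (-⅐*(-20 + 49 + 21)/(-11) + 586) = 1480 + (-⅐*(-1/11)*50 + 586) = 1480 + (50/77 + 586) = 1480 + 45172/77 = 159132/77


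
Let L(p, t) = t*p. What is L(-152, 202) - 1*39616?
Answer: -70320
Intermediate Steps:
L(p, t) = p*t
L(-152, 202) - 1*39616 = -152*202 - 1*39616 = -30704 - 39616 = -70320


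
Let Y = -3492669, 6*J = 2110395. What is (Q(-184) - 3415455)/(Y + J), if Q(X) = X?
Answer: 6831278/6281873 ≈ 1.0875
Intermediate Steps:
J = 703465/2 (J = (1/6)*2110395 = 703465/2 ≈ 3.5173e+5)
(Q(-184) - 3415455)/(Y + J) = (-184 - 3415455)/(-3492669 + 703465/2) = -3415639/(-6281873/2) = -3415639*(-2/6281873) = 6831278/6281873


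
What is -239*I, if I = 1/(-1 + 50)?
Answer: -239/49 ≈ -4.8775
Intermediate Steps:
I = 1/49 ≈ 0.020408
-239*I = -239*1/49 = -239/49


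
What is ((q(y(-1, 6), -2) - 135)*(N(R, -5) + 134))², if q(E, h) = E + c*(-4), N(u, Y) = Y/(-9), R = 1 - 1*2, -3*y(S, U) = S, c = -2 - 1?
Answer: 198602139904/729 ≈ 2.7243e+8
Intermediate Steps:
c = -3
y(S, U) = -S/3
R = -1 (R = 1 - 2 = -1)
N(u, Y) = -Y/9 (N(u, Y) = Y*(-⅑) = -Y/9)
q(E, h) = 12 + E (q(E, h) = E - 3*(-4) = E + 12 = 12 + E)
((q(y(-1, 6), -2) - 135)*(N(R, -5) + 134))² = (((12 - ⅓*(-1)) - 135)*(-⅑*(-5) + 134))² = (((12 + ⅓) - 135)*(5/9 + 134))² = ((37/3 - 135)*(1211/9))² = (-368/3*1211/9)² = (-445648/27)² = 198602139904/729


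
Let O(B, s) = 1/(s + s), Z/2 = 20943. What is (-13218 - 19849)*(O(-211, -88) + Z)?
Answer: -243767774645/176 ≈ -1.3850e+9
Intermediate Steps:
Z = 41886 (Z = 2*20943 = 41886)
O(B, s) = 1/(2*s)
(-13218 - 19849)*(O(-211, -88) + Z) = (-13218 - 19849)*((½)/(-88) + 41886) = -33067*((½)*(-1/88) + 41886) = -33067*(-1/176 + 41886) = -33067*7371935/176 = -243767774645/176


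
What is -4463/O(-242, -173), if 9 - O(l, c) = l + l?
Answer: -4463/493 ≈ -9.0527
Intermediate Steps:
O(l, c) = 9 - 2*l (O(l, c) = 9 - (l + l) = 9 - 2*l)
-4463/O(-242, -173) = -4463/(9 - 2*(-242)) = -4463/(9 + 484) = -4463/493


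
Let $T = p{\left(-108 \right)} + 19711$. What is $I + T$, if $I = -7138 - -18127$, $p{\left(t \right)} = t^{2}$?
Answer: $42364$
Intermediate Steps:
$T = 31375$ ($T = \left(-108\right)^{2} + 19711 = 11664 + 19711 = 31375$)
$I = 10989$ ($I = -7138 + 18127 = 10989$)
$I + T = 10989 + 31375 = 42364$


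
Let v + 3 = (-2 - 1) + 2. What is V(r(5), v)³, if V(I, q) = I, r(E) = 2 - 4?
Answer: -8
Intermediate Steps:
r(E) = -2
v = -4 (v = -3 + ((-2 - 1) + 2) = -3 + (-3 + 2) = -3 - 1 = -4)
V(r(5), v)³ = (-2)³ = -8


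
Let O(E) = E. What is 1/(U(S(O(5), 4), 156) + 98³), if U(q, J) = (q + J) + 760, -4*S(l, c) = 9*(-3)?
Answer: 4/3768459 ≈ 1.0614e-6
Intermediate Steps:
S(l, c) = 27/4 (S(l, c) = -9*(-3)/4 = -¼*(-27) = 27/4)
U(q, J) = 760 + J + q (U(q, J) = (J + q) + 760 = 760 + J + q)
1/(U(S(O(5), 4), 156) + 98³) = 1/((760 + 156 + 27/4) + 98³) = 1/(3691/4 + 941192) = 1/(3768459/4) = 4/3768459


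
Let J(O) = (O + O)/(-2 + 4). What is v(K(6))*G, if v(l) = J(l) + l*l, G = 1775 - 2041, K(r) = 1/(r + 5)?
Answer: -3192/121 ≈ -26.380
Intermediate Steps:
K(r) = 1/(5 + r)
G = -266
J(O) = O (J(O) = (2*O)/2 = (2*O)*(½) = O)
v(l) = l + l² (v(l) = l + l*l = l + l²)
v(K(6))*G = ((1 + 1/(5 + 6))/(5 + 6))*(-266) = ((1 + 1/11)/11)*(-266) = ((1/11)*(12/11))*(-266) = (12/121)*(-266) = -3192/121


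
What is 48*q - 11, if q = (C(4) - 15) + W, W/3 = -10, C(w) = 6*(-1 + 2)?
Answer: -1883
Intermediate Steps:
C(w) = 6 (C(w) = 6*1 = 6)
W = -30 (W = 3*(-10) = -30)
q = -39 (q = (6 - 15) - 30 = -9 - 30 = -39)
48*q - 11 = 48*(-39) - 11 = -1872 - 11 = -1883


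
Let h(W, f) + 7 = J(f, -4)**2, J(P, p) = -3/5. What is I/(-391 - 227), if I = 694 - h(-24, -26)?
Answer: -8758/7725 ≈ -1.1337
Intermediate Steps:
J(P, p) = -3/5 (J(P, p) = -3*1/5 = -3/5)
h(W, f) = -166/25 (h(W, f) = -7 + (-3/5)**2 = -7 + 9/25 = -166/25)
I = 17516/25 (I = 694 - 1*(-166/25) = 694 + 166/25 = 17516/25 ≈ 700.64)
I/(-391 - 227) = 17516/(25*(-391 - 227)) = (17516/25)/(-618) = (17516/25)*(-1/618) = -8758/7725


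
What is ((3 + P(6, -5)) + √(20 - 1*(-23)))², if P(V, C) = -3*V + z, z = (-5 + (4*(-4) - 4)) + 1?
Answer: (39 - √43)² ≈ 1052.5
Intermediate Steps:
z = -24 (z = (-5 + (-16 - 4)) + 1 = (-5 - 20) + 1 = -25 + 1 = -24)
P(V, C) = -24 - 3*V (P(V, C) = -3*V - 24 = -24 - 3*V)
((3 + P(6, -5)) + √(20 - 1*(-23)))² = ((3 + (-24 - 3*6)) + √(20 - 1*(-23)))² = ((3 + (-24 - 18)) + √(20 + 23))² = ((3 - 42) + √43)² = (-39 + √43)²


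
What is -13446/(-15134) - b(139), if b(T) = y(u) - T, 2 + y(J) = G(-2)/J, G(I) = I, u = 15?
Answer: 16120184/113505 ≈ 142.02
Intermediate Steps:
y(J) = -2 - 2/J
b(T) = -32/15 - T (b(T) = (-2 - 2/15) - T = -32/15 - T)
-13446/(-15134) - b(139) = -13446/(-15134) - (-32/15 - 1*139) = -13446*(-1/15134) - (-32/15 - 139) = 6723/7567 - 1*(-2117/15) = 6723/7567 + 2117/15 = 16120184/113505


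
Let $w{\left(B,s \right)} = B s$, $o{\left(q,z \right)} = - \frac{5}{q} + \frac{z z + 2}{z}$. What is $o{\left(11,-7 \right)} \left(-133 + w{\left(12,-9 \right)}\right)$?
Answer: $\frac{143636}{77} \approx 1865.4$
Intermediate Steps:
$o{\left(q,z \right)} = - \frac{5}{q} + \frac{2 + z^{2}}{z}$ ($o{\left(q,z \right)} = - \frac{5}{q} + \frac{z^{2} + 2}{z} = - \frac{5}{q} + \frac{2 + z^{2}}{z}$)
$o{\left(11,-7 \right)} \left(-133 + w{\left(12,-9 \right)}\right) = \left(-7 - \frac{5}{11} + \frac{2}{-7}\right) \left(-133 + 12 \left(-9\right)\right) = \left(-7 - \frac{5}{11} + 2 \left(- \frac{1}{7}\right)\right) \left(-133 - 108\right) = \left(-7 - \frac{5}{11} - \frac{2}{7}\right) \left(-241\right) = \left(- \frac{596}{77}\right) \left(-241\right) = \frac{143636}{77}$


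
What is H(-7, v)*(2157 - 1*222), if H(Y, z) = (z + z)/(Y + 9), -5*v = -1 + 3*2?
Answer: -1935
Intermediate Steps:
v = -1 (v = -(-1 + 3*2)/5 = -(-1 + 6)/5 = -⅕*5 = -1)
H(Y, z) = 2*z/(9 + Y) (H(Y, z) = (2*z)/(9 + Y) = 2*z/(9 + Y))
H(-7, v)*(2157 - 1*222) = (2*(-1)/(9 - 7))*(2157 - 1*222) = (2*(-1)/2)*(2157 - 222) = (2*(-1)*(½))*1935 = -1*1935 = -1935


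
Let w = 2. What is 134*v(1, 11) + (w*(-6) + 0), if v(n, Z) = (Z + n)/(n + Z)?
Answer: 122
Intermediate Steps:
v(n, Z) = 1 (v(n, Z) = (Z + n)/(Z + n) = 1)
134*v(1, 11) + (w*(-6) + 0) = 134*1 + (2*(-6) + 0) = 134 + (-12 + 0) = 134 - 12 = 122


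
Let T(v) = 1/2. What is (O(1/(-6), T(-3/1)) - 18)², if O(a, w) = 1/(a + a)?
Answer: 441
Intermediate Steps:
T(v) = ½ (T(v) = 1*(½) = ½)
O(a, w) = 1/(2*a)
(O(1/(-6), T(-3/1)) - 18)² = (1/(2*(1/(-6))) - 18)² = (1/(2*(-⅙)) - 18)² = ((½)*(-6) - 18)² = (-3 - 18)² = (-21)² = 441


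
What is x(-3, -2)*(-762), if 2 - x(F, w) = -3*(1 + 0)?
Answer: -3810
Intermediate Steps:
x(F, w) = 5 (x(F, w) = 2 - (-3)*(1 + 0) = 2 - (-3) = 2 - 1*(-3) = 2 + 3 = 5)
x(-3, -2)*(-762) = 5*(-762) = -3810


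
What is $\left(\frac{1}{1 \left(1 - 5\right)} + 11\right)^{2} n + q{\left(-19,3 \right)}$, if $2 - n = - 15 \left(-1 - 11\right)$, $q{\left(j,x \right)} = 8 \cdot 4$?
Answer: $- \frac{164305}{8} \approx -20538.0$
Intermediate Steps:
$q{\left(j,x \right)} = 32$
$n = -178$ ($n = 2 - - 15 \left(-1 - 11\right) = 2 - \left(-15\right) \left(-12\right) = 2 - 180 = -178$)
$\left(\frac{1}{1 \left(1 - 5\right)} + 11\right)^{2} n + q{\left(-19,3 \right)} = \left(\frac{1}{1 \left(1 - 5\right)} + 11\right)^{2} \left(-178\right) + 32 = \left(\frac{1}{1 \left(-4\right)} + 11\right)^{2} \left(-178\right) + 32 = \left(\frac{1}{-4} + 11\right)^{2} \left(-178\right) + 32 = \left(- \frac{1}{4} + 11\right)^{2} \left(-178\right) + 32 = \left(\frac{43}{4}\right)^{2} \left(-178\right) + 32 = \frac{1849}{16} \left(-178\right) + 32 = - \frac{164561}{8} + 32 = - \frac{164305}{8}$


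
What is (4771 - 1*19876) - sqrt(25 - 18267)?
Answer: -15105 - I*sqrt(18242) ≈ -15105.0 - 135.06*I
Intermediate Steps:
(4771 - 1*19876) - sqrt(25 - 18267) = (4771 - 19876) - sqrt(-18242) = -15105 - I*sqrt(18242)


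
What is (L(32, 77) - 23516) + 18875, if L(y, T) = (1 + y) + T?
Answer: -4531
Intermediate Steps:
L(y, T) = 1 + T + y
(L(32, 77) - 23516) + 18875 = ((1 + 77 + 32) - 23516) + 18875 = (110 - 23516) + 18875 = -23406 + 18875 = -4531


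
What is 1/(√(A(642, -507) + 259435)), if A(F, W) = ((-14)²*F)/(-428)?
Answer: √259141/259141 ≈ 0.0019644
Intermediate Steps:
A(F, W) = -49*F/107 (A(F, W) = (196*F)*(-1/428) = -49*F/107)
1/(√(A(642, -507) + 259435)) = 1/(√(-49/107*642 + 259435)) = 1/(√(-294 + 259435)) = 1/(√259141) = √259141/259141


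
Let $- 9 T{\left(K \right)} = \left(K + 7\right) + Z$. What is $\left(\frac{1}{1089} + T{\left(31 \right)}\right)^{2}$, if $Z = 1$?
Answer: $\frac{22259524}{1185921} \approx 18.77$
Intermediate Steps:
$T{\left(K \right)} = - \frac{8}{9} - \frac{K}{9}$ ($T{\left(K \right)} = - \frac{\left(K + 7\right) + 1}{9} = - \frac{\left(7 + K\right) + 1}{9} = - \frac{8 + K}{9} = - \frac{8}{9} - \frac{K}{9}$)
$\left(\frac{1}{1089} + T{\left(31 \right)}\right)^{2} = \left(\frac{1}{1089} - \frac{13}{3}\right)^{2} = \left(- \frac{4718}{1089}\right)^{2} = \frac{22259524}{1185921}$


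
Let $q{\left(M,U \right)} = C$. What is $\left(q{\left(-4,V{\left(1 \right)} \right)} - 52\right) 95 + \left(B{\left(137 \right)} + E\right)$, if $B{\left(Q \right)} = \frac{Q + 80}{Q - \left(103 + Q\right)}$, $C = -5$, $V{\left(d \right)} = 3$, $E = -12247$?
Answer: $- \frac{1819403}{103} \approx -17664.0$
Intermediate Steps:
$q{\left(M,U \right)} = -5$
$B{\left(Q \right)} = - \frac{80}{103} - \frac{Q}{103}$ ($B{\left(Q \right)} = \frac{80 + Q}{-103} = \left(80 + Q\right) \left(- \frac{1}{103}\right) = - \frac{80}{103} - \frac{Q}{103}$)
$\left(q{\left(-4,V{\left(1 \right)} \right)} - 52\right) 95 + \left(B{\left(137 \right)} + E\right) = \left(-5 - 52\right) 95 - \frac{1261658}{103} = \left(-57\right) 95 - \frac{1261658}{103} = -5415 - \frac{1261658}{103} = - \frac{1819403}{103}$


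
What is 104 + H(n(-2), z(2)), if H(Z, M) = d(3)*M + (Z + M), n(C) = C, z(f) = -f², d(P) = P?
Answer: 86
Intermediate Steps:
H(Z, M) = Z + 4*M (H(Z, M) = 3*M + (Z + M) = 3*M + (M + Z) = Z + 4*M)
104 + H(n(-2), z(2)) = 104 + (-2 + 4*(-1*2²)) = 104 + (-2 + 4*(-1*4)) = 104 + (-2 + 4*(-4)) = 104 + (-2 - 16) = 104 - 18 = 86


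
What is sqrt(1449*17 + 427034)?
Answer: sqrt(451667) ≈ 672.06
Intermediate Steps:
sqrt(1449*17 + 427034) = sqrt(24633 + 427034) = sqrt(451667)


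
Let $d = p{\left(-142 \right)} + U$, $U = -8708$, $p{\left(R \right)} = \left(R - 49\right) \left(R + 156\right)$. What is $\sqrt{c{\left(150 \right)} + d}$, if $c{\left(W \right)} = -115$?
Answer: $i \sqrt{11497} \approx 107.22 i$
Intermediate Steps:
$p{\left(R \right)} = \left(-49 + R\right) \left(156 + R\right)$
$d = -11382$ ($d = \left(-7644 + \left(-142\right)^{2} + 107 \left(-142\right)\right) - 8708 = \left(-7644 + 20164 - 15194\right) - 8708 = -2674 - 8708 = -11382$)
$\sqrt{c{\left(150 \right)} + d} = \sqrt{-115 - 11382} = \sqrt{-11497} = i \sqrt{11497}$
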